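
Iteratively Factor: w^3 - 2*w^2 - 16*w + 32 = (w + 4)*(w^2 - 6*w + 8) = (w - 4)*(w + 4)*(w - 2)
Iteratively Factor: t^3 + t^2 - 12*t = (t)*(t^2 + t - 12) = t*(t - 3)*(t + 4)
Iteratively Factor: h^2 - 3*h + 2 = (h - 2)*(h - 1)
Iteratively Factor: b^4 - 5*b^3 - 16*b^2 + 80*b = (b - 5)*(b^3 - 16*b) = (b - 5)*(b - 4)*(b^2 + 4*b) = (b - 5)*(b - 4)*(b + 4)*(b)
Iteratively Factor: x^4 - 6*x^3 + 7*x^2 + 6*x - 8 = (x - 4)*(x^3 - 2*x^2 - x + 2) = (x - 4)*(x - 2)*(x^2 - 1) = (x - 4)*(x - 2)*(x - 1)*(x + 1)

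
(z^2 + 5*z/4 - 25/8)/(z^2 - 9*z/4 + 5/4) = (z + 5/2)/(z - 1)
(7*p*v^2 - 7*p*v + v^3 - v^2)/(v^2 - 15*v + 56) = v*(7*p*v - 7*p + v^2 - v)/(v^2 - 15*v + 56)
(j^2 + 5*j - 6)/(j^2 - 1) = (j + 6)/(j + 1)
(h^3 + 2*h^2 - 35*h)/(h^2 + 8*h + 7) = h*(h - 5)/(h + 1)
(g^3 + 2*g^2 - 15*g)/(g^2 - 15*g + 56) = g*(g^2 + 2*g - 15)/(g^2 - 15*g + 56)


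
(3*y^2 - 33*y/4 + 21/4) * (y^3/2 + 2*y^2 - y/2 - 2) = 3*y^5/2 + 15*y^4/8 - 123*y^3/8 + 69*y^2/8 + 111*y/8 - 21/2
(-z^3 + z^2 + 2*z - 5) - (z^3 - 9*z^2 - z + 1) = -2*z^3 + 10*z^2 + 3*z - 6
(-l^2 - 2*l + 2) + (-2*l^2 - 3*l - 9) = -3*l^2 - 5*l - 7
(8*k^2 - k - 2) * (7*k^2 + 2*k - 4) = 56*k^4 + 9*k^3 - 48*k^2 + 8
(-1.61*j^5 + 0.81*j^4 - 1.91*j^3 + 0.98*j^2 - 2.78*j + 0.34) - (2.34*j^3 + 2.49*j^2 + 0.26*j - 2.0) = -1.61*j^5 + 0.81*j^4 - 4.25*j^3 - 1.51*j^2 - 3.04*j + 2.34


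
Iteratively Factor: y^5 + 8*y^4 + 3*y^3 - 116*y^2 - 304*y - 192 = (y + 4)*(y^4 + 4*y^3 - 13*y^2 - 64*y - 48) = (y + 3)*(y + 4)*(y^3 + y^2 - 16*y - 16) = (y + 1)*(y + 3)*(y + 4)*(y^2 - 16) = (y + 1)*(y + 3)*(y + 4)^2*(y - 4)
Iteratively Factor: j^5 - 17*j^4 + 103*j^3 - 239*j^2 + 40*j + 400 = (j + 1)*(j^4 - 18*j^3 + 121*j^2 - 360*j + 400) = (j - 5)*(j + 1)*(j^3 - 13*j^2 + 56*j - 80) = (j - 5)*(j - 4)*(j + 1)*(j^2 - 9*j + 20) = (j - 5)*(j - 4)^2*(j + 1)*(j - 5)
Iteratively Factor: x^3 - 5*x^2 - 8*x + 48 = (x - 4)*(x^2 - x - 12) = (x - 4)*(x + 3)*(x - 4)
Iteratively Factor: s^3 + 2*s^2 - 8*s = (s + 4)*(s^2 - 2*s) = s*(s + 4)*(s - 2)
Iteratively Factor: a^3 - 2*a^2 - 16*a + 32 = (a - 4)*(a^2 + 2*a - 8) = (a - 4)*(a + 4)*(a - 2)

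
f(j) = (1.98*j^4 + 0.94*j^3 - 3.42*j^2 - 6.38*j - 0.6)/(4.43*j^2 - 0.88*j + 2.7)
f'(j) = (0.88 - 8.86*j)*(1.98*j^4 + 0.94*j^3 - 3.42*j^2 - 6.38*j - 0.6)/(4.43*j^2 - 0.88*j + 2.7)^2 + (7.92*j^3 + 2.82*j^2 - 6.84*j - 6.38)/(4.43*j^2 - 0.88*j + 2.7)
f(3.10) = 3.70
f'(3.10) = 3.22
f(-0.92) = 0.42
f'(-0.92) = -0.01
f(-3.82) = 4.85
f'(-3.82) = -3.00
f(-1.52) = 0.59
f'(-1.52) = -0.61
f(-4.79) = 8.20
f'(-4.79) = -3.91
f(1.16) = -0.99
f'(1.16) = 1.46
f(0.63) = -1.39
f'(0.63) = -0.27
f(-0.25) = 0.24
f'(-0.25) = -1.21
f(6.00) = 16.62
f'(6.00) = 5.71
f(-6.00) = 13.60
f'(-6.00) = -5.01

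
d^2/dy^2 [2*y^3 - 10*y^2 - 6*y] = 12*y - 20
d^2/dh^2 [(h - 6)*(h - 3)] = 2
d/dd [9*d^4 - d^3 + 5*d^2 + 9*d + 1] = 36*d^3 - 3*d^2 + 10*d + 9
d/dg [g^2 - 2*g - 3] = 2*g - 2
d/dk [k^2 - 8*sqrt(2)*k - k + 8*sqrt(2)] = 2*k - 8*sqrt(2) - 1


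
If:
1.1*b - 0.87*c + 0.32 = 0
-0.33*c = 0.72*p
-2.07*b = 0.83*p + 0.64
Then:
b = -0.31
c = -0.03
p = 0.01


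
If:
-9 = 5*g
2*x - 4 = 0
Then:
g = -9/5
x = 2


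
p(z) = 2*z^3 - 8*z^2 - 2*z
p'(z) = 6*z^2 - 16*z - 2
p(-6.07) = -729.92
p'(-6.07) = 316.19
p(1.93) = -19.28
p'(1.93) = -10.53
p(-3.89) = -231.00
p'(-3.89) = 151.03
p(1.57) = -15.12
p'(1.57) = -12.33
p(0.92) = -7.05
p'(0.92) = -11.64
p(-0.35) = -0.37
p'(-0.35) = 4.34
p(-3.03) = -123.02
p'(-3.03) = 101.57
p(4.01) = -7.70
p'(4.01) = 30.32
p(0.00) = 0.00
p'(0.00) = -2.00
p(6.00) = 132.00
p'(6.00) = 118.00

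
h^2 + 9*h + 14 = (h + 2)*(h + 7)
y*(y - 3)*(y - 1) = y^3 - 4*y^2 + 3*y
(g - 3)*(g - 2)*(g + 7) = g^3 + 2*g^2 - 29*g + 42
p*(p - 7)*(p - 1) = p^3 - 8*p^2 + 7*p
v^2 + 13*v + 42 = (v + 6)*(v + 7)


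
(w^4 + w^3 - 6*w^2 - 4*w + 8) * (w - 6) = w^5 - 5*w^4 - 12*w^3 + 32*w^2 + 32*w - 48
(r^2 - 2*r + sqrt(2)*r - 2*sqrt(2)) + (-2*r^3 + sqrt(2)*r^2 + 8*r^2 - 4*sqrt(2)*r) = -2*r^3 + sqrt(2)*r^2 + 9*r^2 - 3*sqrt(2)*r - 2*r - 2*sqrt(2)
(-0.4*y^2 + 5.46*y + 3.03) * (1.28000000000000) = -0.512*y^2 + 6.9888*y + 3.8784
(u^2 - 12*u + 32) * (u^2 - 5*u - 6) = u^4 - 17*u^3 + 86*u^2 - 88*u - 192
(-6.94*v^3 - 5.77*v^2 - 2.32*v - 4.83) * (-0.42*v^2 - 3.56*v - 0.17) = 2.9148*v^5 + 27.1298*v^4 + 22.6954*v^3 + 11.2687*v^2 + 17.5892*v + 0.8211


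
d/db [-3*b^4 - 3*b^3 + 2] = b^2*(-12*b - 9)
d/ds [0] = 0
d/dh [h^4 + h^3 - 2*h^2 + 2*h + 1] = 4*h^3 + 3*h^2 - 4*h + 2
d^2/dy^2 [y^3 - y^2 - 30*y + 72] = 6*y - 2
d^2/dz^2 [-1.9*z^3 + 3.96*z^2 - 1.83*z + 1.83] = 7.92 - 11.4*z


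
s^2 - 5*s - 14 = (s - 7)*(s + 2)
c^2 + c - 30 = (c - 5)*(c + 6)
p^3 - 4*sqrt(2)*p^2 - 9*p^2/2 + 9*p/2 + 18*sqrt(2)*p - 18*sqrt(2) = (p - 3)*(p - 3/2)*(p - 4*sqrt(2))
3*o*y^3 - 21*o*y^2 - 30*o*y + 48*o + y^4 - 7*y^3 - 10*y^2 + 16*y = (3*o + y)*(y - 8)*(y - 1)*(y + 2)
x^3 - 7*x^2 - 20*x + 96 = (x - 8)*(x - 3)*(x + 4)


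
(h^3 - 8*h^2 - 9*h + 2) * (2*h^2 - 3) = 2*h^5 - 16*h^4 - 21*h^3 + 28*h^2 + 27*h - 6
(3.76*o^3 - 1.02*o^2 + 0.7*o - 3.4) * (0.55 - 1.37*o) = -5.1512*o^4 + 3.4654*o^3 - 1.52*o^2 + 5.043*o - 1.87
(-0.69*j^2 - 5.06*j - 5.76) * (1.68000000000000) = -1.1592*j^2 - 8.5008*j - 9.6768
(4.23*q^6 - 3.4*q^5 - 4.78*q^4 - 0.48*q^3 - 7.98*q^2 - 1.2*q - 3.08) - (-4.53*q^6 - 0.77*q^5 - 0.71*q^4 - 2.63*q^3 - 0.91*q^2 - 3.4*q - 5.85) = 8.76*q^6 - 2.63*q^5 - 4.07*q^4 + 2.15*q^3 - 7.07*q^2 + 2.2*q + 2.77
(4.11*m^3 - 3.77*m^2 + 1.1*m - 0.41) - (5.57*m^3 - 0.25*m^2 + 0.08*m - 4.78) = -1.46*m^3 - 3.52*m^2 + 1.02*m + 4.37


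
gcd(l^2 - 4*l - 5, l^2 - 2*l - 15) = l - 5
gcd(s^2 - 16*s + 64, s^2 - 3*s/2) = 1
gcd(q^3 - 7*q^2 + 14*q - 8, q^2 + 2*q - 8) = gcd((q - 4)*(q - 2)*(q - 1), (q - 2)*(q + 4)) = q - 2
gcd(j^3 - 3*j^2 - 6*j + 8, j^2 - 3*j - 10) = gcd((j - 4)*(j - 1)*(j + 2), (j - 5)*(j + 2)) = j + 2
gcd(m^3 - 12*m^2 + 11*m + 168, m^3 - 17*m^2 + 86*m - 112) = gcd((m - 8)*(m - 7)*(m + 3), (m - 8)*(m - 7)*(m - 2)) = m^2 - 15*m + 56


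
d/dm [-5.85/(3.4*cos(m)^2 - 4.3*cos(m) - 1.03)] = (25.155 - 39.78*cos(m))*sin(m)/(-3.4*cos(m)^2 + 4.3*cos(m) + 1.03)^2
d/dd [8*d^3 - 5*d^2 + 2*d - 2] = 24*d^2 - 10*d + 2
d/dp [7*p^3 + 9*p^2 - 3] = 3*p*(7*p + 6)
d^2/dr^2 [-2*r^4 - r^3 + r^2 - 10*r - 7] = -24*r^2 - 6*r + 2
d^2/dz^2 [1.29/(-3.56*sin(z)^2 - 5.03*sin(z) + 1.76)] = (65.395776*sin(z)^4 + 69.299316*sin(z)^3 - 33.125007*sin(z)^2 - 127.17852*sin(z) - 81.44157)/(3.56*sin(z)^2 + 5.03*sin(z) - 1.76)^3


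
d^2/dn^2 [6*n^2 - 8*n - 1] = 12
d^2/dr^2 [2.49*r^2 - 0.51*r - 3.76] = 4.98000000000000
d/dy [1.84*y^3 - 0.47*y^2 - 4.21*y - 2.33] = 5.52*y^2 - 0.94*y - 4.21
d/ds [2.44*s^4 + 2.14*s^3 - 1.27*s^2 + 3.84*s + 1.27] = 9.76*s^3 + 6.42*s^2 - 2.54*s + 3.84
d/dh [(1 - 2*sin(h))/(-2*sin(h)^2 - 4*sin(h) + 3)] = 2*(2*sin(h) + cos(2*h) - 2)*cos(h)/(4*sin(h) - cos(2*h) - 2)^2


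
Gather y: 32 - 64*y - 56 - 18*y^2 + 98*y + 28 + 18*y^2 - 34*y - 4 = 0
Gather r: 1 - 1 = 0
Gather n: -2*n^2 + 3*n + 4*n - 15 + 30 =-2*n^2 + 7*n + 15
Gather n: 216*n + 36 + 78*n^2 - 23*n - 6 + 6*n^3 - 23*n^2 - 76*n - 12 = 6*n^3 + 55*n^2 + 117*n + 18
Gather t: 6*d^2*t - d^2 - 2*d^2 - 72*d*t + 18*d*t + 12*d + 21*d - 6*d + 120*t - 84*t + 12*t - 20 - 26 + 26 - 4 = -3*d^2 + 27*d + t*(6*d^2 - 54*d + 48) - 24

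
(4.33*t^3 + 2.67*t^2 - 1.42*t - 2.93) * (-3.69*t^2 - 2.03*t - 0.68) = -15.9777*t^5 - 18.6422*t^4 - 3.1247*t^3 + 11.8787*t^2 + 6.9135*t + 1.9924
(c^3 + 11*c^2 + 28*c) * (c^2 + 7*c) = c^5 + 18*c^4 + 105*c^3 + 196*c^2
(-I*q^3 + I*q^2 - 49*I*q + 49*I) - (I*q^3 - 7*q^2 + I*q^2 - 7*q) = -2*I*q^3 + 7*q^2 + 7*q - 49*I*q + 49*I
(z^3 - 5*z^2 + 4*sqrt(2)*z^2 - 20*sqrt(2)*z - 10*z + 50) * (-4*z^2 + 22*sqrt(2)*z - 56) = -4*z^5 + 6*sqrt(2)*z^4 + 20*z^4 - 30*sqrt(2)*z^3 + 160*z^3 - 800*z^2 - 444*sqrt(2)*z^2 + 560*z + 2220*sqrt(2)*z - 2800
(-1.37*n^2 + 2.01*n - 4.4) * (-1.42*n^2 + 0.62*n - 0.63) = 1.9454*n^4 - 3.7036*n^3 + 8.3573*n^2 - 3.9943*n + 2.772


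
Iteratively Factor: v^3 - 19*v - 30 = (v + 2)*(v^2 - 2*v - 15) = (v - 5)*(v + 2)*(v + 3)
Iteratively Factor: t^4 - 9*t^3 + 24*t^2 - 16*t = (t - 4)*(t^3 - 5*t^2 + 4*t) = t*(t - 4)*(t^2 - 5*t + 4) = t*(t - 4)^2*(t - 1)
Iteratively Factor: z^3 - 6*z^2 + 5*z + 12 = (z - 4)*(z^2 - 2*z - 3) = (z - 4)*(z + 1)*(z - 3)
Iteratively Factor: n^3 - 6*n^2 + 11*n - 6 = (n - 3)*(n^2 - 3*n + 2) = (n - 3)*(n - 2)*(n - 1)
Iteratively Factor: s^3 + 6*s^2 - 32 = (s - 2)*(s^2 + 8*s + 16) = (s - 2)*(s + 4)*(s + 4)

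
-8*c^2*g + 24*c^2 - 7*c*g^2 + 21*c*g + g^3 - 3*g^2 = (-8*c + g)*(c + g)*(g - 3)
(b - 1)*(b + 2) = b^2 + b - 2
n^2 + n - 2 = (n - 1)*(n + 2)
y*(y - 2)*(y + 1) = y^3 - y^2 - 2*y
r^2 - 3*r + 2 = (r - 2)*(r - 1)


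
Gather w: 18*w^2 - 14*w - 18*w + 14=18*w^2 - 32*w + 14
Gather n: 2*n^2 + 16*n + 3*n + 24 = 2*n^2 + 19*n + 24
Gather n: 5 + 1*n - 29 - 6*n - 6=-5*n - 30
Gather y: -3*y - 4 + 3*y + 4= 0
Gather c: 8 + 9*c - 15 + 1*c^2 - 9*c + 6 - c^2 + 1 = 0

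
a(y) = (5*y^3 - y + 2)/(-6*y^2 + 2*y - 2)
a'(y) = (12*y - 2)*(5*y^3 - y + 2)/(-6*y^2 + 2*y - 2)^2 + (15*y^2 - 1)/(-6*y^2 + 2*y - 2) = ((1 - 15*y^2)*(3*y^2 - y + 1) + (6*y - 1)*(5*y^3 - y + 2))/(2*(3*y^2 - y + 1)^2)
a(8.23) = -7.10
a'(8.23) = -0.84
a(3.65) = -3.24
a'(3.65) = -0.85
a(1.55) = -1.43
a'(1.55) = -0.85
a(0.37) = -0.90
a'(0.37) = 0.55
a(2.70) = -2.42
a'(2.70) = -0.86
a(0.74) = -0.86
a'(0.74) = -0.33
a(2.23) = -2.02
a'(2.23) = -0.86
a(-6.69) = 5.24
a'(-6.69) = -0.84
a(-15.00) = 12.20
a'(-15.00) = -0.83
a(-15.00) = 12.20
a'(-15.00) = -0.83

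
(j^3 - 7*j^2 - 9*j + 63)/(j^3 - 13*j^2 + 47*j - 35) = (j^2 - 9)/(j^2 - 6*j + 5)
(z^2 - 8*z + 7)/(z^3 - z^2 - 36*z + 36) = (z - 7)/(z^2 - 36)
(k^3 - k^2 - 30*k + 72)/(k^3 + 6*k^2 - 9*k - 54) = (k - 4)/(k + 3)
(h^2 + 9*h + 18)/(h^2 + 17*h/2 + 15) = 2*(h + 3)/(2*h + 5)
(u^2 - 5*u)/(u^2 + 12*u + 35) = u*(u - 5)/(u^2 + 12*u + 35)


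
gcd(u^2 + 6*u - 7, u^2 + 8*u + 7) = u + 7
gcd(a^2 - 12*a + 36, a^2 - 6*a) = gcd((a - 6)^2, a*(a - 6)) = a - 6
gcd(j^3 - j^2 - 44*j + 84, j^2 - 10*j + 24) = j - 6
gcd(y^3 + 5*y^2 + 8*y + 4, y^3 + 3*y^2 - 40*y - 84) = y + 2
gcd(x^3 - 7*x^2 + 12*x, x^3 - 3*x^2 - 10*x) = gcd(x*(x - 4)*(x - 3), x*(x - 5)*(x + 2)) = x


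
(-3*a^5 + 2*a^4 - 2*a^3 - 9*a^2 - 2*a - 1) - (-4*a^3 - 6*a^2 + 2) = -3*a^5 + 2*a^4 + 2*a^3 - 3*a^2 - 2*a - 3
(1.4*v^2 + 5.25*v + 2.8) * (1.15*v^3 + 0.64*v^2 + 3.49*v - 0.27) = 1.61*v^5 + 6.9335*v^4 + 11.466*v^3 + 19.7365*v^2 + 8.3545*v - 0.756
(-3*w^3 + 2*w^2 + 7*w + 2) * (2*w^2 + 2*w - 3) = -6*w^5 - 2*w^4 + 27*w^3 + 12*w^2 - 17*w - 6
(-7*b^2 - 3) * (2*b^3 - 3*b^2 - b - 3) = -14*b^5 + 21*b^4 + b^3 + 30*b^2 + 3*b + 9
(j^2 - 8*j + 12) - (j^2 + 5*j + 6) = 6 - 13*j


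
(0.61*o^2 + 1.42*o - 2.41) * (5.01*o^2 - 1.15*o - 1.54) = 3.0561*o^4 + 6.4127*o^3 - 14.6465*o^2 + 0.5847*o + 3.7114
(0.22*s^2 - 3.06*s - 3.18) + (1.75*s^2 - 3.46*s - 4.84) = 1.97*s^2 - 6.52*s - 8.02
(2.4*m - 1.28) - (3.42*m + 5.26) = -1.02*m - 6.54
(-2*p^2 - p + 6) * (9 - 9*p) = 18*p^3 - 9*p^2 - 63*p + 54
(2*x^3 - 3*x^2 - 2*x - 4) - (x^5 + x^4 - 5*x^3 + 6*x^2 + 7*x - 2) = -x^5 - x^4 + 7*x^3 - 9*x^2 - 9*x - 2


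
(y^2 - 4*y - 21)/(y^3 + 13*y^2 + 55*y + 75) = (y - 7)/(y^2 + 10*y + 25)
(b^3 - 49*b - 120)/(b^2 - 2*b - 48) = (b^2 + 8*b + 15)/(b + 6)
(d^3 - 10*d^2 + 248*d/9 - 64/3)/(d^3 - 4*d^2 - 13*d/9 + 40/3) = (3*d^2 - 22*d + 24)/(3*d^2 - 4*d - 15)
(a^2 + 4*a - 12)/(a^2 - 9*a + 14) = (a + 6)/(a - 7)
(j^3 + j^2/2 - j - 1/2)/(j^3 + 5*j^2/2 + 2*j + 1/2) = (j - 1)/(j + 1)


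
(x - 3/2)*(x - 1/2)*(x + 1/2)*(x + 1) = x^4 - x^3/2 - 7*x^2/4 + x/8 + 3/8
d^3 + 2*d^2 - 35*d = d*(d - 5)*(d + 7)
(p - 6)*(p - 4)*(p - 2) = p^3 - 12*p^2 + 44*p - 48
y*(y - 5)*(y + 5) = y^3 - 25*y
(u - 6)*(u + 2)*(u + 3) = u^3 - u^2 - 24*u - 36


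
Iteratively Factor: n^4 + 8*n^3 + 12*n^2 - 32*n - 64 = (n + 2)*(n^3 + 6*n^2 - 32) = (n + 2)*(n + 4)*(n^2 + 2*n - 8) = (n + 2)*(n + 4)^2*(n - 2)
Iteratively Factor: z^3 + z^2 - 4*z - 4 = (z - 2)*(z^2 + 3*z + 2) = (z - 2)*(z + 2)*(z + 1)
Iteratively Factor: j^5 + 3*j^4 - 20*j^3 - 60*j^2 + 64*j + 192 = (j - 2)*(j^4 + 5*j^3 - 10*j^2 - 80*j - 96) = (j - 2)*(j + 2)*(j^3 + 3*j^2 - 16*j - 48) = (j - 4)*(j - 2)*(j + 2)*(j^2 + 7*j + 12) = (j - 4)*(j - 2)*(j + 2)*(j + 4)*(j + 3)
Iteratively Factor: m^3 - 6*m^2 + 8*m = (m)*(m^2 - 6*m + 8) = m*(m - 4)*(m - 2)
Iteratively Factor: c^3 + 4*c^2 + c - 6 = (c + 3)*(c^2 + c - 2) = (c + 2)*(c + 3)*(c - 1)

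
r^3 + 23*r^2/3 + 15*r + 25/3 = (r + 1)*(r + 5/3)*(r + 5)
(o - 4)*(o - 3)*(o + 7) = o^3 - 37*o + 84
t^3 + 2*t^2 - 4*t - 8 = (t - 2)*(t + 2)^2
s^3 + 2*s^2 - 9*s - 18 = (s - 3)*(s + 2)*(s + 3)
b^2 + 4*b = b*(b + 4)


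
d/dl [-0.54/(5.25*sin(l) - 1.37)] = 2.835*cos(l)/(5.25*sin(l) - 1.37)^2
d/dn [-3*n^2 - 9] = -6*n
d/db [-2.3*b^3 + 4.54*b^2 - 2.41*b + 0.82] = -6.9*b^2 + 9.08*b - 2.41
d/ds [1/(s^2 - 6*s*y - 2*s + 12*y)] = 2*(-s + 3*y + 1)/(s^2 - 6*s*y - 2*s + 12*y)^2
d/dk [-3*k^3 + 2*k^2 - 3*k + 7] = -9*k^2 + 4*k - 3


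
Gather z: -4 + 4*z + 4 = 4*z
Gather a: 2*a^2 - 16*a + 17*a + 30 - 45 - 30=2*a^2 + a - 45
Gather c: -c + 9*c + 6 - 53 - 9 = 8*c - 56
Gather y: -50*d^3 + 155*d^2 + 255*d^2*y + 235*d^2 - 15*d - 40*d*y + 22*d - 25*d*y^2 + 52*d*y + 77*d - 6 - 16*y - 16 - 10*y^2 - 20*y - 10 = -50*d^3 + 390*d^2 + 84*d + y^2*(-25*d - 10) + y*(255*d^2 + 12*d - 36) - 32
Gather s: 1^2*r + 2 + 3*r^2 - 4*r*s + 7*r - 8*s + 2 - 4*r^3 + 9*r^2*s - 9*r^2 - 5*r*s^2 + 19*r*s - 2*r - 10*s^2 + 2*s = -4*r^3 - 6*r^2 + 6*r + s^2*(-5*r - 10) + s*(9*r^2 + 15*r - 6) + 4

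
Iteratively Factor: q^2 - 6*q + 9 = (q - 3)*(q - 3)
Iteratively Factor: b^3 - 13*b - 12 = (b + 1)*(b^2 - b - 12) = (b - 4)*(b + 1)*(b + 3)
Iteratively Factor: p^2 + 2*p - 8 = (p + 4)*(p - 2)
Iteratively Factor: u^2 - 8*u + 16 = (u - 4)*(u - 4)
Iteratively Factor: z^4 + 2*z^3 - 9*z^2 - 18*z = (z - 3)*(z^3 + 5*z^2 + 6*z) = z*(z - 3)*(z^2 + 5*z + 6) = z*(z - 3)*(z + 2)*(z + 3)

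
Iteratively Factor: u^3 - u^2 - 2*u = (u)*(u^2 - u - 2) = u*(u + 1)*(u - 2)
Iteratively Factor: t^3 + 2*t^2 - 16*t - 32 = (t - 4)*(t^2 + 6*t + 8) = (t - 4)*(t + 4)*(t + 2)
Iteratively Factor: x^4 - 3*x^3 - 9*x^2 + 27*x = (x)*(x^3 - 3*x^2 - 9*x + 27) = x*(x - 3)*(x^2 - 9) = x*(x - 3)*(x + 3)*(x - 3)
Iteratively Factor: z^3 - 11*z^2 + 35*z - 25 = (z - 1)*(z^2 - 10*z + 25) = (z - 5)*(z - 1)*(z - 5)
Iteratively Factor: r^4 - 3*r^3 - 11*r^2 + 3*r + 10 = (r + 1)*(r^3 - 4*r^2 - 7*r + 10) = (r - 1)*(r + 1)*(r^2 - 3*r - 10) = (r - 5)*(r - 1)*(r + 1)*(r + 2)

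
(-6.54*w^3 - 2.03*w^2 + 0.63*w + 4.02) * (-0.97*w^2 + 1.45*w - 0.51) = 6.3438*w^5 - 7.5139*w^4 - 0.2192*w^3 - 1.9506*w^2 + 5.5077*w - 2.0502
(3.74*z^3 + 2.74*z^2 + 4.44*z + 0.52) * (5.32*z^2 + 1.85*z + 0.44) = 19.8968*z^5 + 21.4958*z^4 + 30.3354*z^3 + 12.186*z^2 + 2.9156*z + 0.2288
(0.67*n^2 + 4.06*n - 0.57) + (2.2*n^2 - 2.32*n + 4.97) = 2.87*n^2 + 1.74*n + 4.4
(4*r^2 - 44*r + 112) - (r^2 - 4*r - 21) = 3*r^2 - 40*r + 133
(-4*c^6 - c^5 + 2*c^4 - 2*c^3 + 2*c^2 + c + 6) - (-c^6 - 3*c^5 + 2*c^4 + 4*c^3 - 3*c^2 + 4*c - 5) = -3*c^6 + 2*c^5 - 6*c^3 + 5*c^2 - 3*c + 11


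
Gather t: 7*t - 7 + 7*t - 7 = 14*t - 14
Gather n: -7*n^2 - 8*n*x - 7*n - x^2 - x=-7*n^2 + n*(-8*x - 7) - x^2 - x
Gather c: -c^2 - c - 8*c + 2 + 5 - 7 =-c^2 - 9*c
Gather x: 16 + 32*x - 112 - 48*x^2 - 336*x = -48*x^2 - 304*x - 96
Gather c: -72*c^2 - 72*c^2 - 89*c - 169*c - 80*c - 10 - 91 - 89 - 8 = -144*c^2 - 338*c - 198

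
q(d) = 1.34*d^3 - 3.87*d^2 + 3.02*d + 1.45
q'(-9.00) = 398.30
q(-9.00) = -1316.06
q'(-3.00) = 62.42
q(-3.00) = -78.62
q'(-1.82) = 30.42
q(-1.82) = -24.94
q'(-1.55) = 24.68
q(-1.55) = -17.52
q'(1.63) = 1.08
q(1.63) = 1.89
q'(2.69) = 11.29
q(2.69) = 7.65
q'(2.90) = 14.38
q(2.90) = 10.34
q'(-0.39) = 6.65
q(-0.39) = -0.40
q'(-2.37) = 43.94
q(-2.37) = -45.28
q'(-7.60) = 294.04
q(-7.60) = -833.26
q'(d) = 4.02*d^2 - 7.74*d + 3.02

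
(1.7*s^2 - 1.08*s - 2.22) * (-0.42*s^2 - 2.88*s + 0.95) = -0.714*s^4 - 4.4424*s^3 + 5.6578*s^2 + 5.3676*s - 2.109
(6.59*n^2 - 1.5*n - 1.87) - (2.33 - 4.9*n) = 6.59*n^2 + 3.4*n - 4.2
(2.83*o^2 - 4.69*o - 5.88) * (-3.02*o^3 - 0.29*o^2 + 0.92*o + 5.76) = -8.5466*o^5 + 13.3431*o^4 + 21.7213*o^3 + 13.6912*o^2 - 32.424*o - 33.8688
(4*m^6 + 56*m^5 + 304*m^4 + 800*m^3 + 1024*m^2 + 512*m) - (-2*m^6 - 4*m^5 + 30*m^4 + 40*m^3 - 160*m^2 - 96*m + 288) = 6*m^6 + 60*m^5 + 274*m^4 + 760*m^3 + 1184*m^2 + 608*m - 288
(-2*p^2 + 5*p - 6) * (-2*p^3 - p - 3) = 4*p^5 - 10*p^4 + 14*p^3 + p^2 - 9*p + 18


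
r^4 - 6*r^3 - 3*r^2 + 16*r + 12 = (r - 6)*(r - 2)*(r + 1)^2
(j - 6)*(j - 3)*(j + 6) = j^3 - 3*j^2 - 36*j + 108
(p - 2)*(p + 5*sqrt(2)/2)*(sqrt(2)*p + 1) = sqrt(2)*p^3 - 2*sqrt(2)*p^2 + 6*p^2 - 12*p + 5*sqrt(2)*p/2 - 5*sqrt(2)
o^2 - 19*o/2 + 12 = (o - 8)*(o - 3/2)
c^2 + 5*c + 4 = (c + 1)*(c + 4)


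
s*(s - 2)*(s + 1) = s^3 - s^2 - 2*s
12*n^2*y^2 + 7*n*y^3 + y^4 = y^2*(3*n + y)*(4*n + y)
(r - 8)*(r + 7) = r^2 - r - 56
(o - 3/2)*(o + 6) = o^2 + 9*o/2 - 9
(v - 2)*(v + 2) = v^2 - 4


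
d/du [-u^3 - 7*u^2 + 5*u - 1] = -3*u^2 - 14*u + 5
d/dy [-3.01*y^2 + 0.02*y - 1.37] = 0.02 - 6.02*y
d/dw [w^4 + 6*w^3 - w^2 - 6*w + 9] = 4*w^3 + 18*w^2 - 2*w - 6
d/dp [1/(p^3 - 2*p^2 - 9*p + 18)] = (-3*p^2 + 4*p + 9)/(p^3 - 2*p^2 - 9*p + 18)^2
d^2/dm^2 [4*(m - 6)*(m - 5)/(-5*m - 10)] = -448/(5*m^3 + 30*m^2 + 60*m + 40)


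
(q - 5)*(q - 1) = q^2 - 6*q + 5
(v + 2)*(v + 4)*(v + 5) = v^3 + 11*v^2 + 38*v + 40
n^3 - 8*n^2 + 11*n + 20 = (n - 5)*(n - 4)*(n + 1)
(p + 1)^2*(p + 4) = p^3 + 6*p^2 + 9*p + 4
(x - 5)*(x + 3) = x^2 - 2*x - 15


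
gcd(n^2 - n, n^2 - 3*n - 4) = 1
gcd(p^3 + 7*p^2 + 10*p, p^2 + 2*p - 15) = p + 5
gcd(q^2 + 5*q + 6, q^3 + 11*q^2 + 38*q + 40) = q + 2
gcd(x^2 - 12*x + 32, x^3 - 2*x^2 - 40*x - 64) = x - 8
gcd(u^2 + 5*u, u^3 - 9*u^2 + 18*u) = u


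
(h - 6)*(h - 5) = h^2 - 11*h + 30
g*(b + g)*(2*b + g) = 2*b^2*g + 3*b*g^2 + g^3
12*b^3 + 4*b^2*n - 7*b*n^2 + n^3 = (-6*b + n)*(-2*b + n)*(b + n)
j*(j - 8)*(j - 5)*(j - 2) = j^4 - 15*j^3 + 66*j^2 - 80*j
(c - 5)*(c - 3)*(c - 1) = c^3 - 9*c^2 + 23*c - 15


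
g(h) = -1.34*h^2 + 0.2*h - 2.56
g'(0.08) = -0.01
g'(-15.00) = 40.40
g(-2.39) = -10.69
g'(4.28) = -11.27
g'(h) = 0.2 - 2.68*h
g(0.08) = -2.55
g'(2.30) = -5.96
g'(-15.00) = 40.40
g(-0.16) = -2.63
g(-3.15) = -16.49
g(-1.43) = -5.59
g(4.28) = -26.25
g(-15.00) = -307.06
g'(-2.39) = 6.61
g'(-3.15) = 8.64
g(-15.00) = -307.06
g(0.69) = -3.06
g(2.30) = -9.19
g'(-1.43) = 4.03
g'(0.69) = -1.65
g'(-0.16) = 0.63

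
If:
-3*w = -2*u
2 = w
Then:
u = 3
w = 2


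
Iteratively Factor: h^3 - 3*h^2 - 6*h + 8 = (h - 4)*(h^2 + h - 2) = (h - 4)*(h - 1)*(h + 2)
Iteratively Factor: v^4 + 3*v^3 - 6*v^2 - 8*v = (v)*(v^3 + 3*v^2 - 6*v - 8) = v*(v - 2)*(v^2 + 5*v + 4) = v*(v - 2)*(v + 4)*(v + 1)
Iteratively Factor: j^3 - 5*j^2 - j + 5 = (j + 1)*(j^2 - 6*j + 5) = (j - 1)*(j + 1)*(j - 5)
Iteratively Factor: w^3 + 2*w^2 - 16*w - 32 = (w + 2)*(w^2 - 16) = (w + 2)*(w + 4)*(w - 4)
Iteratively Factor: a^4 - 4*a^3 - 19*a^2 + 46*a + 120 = (a + 2)*(a^3 - 6*a^2 - 7*a + 60) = (a + 2)*(a + 3)*(a^2 - 9*a + 20) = (a - 4)*(a + 2)*(a + 3)*(a - 5)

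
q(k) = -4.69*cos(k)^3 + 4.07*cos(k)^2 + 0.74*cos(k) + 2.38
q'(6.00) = -1.23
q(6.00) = 2.69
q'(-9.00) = -7.57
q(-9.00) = 8.63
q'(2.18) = 6.99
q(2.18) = 4.17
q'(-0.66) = -0.99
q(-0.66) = 3.19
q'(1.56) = -0.83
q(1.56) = 2.39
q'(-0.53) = -1.37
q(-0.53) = 3.04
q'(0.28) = 1.22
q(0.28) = 2.69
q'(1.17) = -1.63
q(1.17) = 3.01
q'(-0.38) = -1.42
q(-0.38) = 2.82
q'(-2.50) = -8.86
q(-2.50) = 6.81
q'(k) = 14.07*sin(k)*cos(k)^2 - 8.14*sin(k)*cos(k) - 0.74*sin(k)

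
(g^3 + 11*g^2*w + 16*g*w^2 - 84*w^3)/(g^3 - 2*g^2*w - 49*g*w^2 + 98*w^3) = (-g - 6*w)/(-g + 7*w)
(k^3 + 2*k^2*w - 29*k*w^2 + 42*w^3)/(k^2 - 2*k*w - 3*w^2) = (k^2 + 5*k*w - 14*w^2)/(k + w)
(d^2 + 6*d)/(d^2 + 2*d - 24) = d/(d - 4)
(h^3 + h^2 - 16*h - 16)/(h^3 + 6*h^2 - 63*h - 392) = (h^3 + h^2 - 16*h - 16)/(h^3 + 6*h^2 - 63*h - 392)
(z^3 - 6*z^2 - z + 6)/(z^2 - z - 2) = (z^2 - 7*z + 6)/(z - 2)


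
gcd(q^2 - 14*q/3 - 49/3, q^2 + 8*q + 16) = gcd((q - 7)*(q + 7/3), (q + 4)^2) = 1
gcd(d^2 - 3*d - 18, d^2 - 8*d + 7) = 1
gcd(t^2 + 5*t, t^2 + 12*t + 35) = t + 5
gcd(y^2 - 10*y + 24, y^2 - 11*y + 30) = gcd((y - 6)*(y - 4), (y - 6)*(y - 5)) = y - 6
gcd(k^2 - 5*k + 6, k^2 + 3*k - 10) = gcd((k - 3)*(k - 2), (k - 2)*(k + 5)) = k - 2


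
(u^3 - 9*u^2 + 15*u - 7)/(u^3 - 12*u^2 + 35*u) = (u^2 - 2*u + 1)/(u*(u - 5))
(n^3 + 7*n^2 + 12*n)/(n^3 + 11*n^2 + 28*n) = (n + 3)/(n + 7)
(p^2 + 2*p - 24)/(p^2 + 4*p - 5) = (p^2 + 2*p - 24)/(p^2 + 4*p - 5)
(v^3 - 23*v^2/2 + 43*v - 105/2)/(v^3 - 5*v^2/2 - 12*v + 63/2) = (2*v^2 - 17*v + 35)/(2*v^2 + v - 21)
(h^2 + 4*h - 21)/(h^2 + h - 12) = (h + 7)/(h + 4)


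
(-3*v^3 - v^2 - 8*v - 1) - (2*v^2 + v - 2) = -3*v^3 - 3*v^2 - 9*v + 1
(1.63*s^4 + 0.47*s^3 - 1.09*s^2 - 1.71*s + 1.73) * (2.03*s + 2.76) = 3.3089*s^5 + 5.4529*s^4 - 0.9155*s^3 - 6.4797*s^2 - 1.2077*s + 4.7748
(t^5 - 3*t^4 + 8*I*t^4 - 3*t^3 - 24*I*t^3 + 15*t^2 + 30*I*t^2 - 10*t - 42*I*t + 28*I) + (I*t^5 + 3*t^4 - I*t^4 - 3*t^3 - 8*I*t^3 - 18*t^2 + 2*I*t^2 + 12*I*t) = t^5 + I*t^5 + 7*I*t^4 - 6*t^3 - 32*I*t^3 - 3*t^2 + 32*I*t^2 - 10*t - 30*I*t + 28*I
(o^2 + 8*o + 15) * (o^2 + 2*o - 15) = o^4 + 10*o^3 + 16*o^2 - 90*o - 225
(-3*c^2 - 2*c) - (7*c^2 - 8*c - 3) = -10*c^2 + 6*c + 3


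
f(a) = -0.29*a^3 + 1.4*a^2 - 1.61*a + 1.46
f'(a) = -0.87*a^2 + 2.8*a - 1.61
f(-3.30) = 32.44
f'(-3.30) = -20.32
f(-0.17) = 1.78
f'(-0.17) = -2.11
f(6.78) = -35.48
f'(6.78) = -22.62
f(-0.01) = 1.48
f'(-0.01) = -1.64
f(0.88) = 0.93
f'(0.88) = 0.18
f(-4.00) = 48.86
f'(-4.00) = -26.73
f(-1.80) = 10.59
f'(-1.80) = -9.47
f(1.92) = 1.48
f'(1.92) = 0.56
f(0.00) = 1.46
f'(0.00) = -1.61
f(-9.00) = 340.76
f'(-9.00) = -97.28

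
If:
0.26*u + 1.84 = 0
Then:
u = -7.08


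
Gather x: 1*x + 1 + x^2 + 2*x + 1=x^2 + 3*x + 2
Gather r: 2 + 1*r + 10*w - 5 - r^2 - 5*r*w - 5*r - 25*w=-r^2 + r*(-5*w - 4) - 15*w - 3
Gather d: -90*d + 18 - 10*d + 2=20 - 100*d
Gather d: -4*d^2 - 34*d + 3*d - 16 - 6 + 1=-4*d^2 - 31*d - 21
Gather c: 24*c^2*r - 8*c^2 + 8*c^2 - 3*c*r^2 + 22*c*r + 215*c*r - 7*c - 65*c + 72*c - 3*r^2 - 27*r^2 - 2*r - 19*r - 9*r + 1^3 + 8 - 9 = 24*c^2*r + c*(-3*r^2 + 237*r) - 30*r^2 - 30*r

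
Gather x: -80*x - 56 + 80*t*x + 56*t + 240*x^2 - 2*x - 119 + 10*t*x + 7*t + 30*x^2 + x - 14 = 63*t + 270*x^2 + x*(90*t - 81) - 189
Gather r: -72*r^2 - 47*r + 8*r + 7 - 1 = -72*r^2 - 39*r + 6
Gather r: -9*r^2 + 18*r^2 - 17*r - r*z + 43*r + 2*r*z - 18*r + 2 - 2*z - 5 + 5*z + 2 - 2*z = 9*r^2 + r*(z + 8) + z - 1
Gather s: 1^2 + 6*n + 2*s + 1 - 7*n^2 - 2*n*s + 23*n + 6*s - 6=-7*n^2 + 29*n + s*(8 - 2*n) - 4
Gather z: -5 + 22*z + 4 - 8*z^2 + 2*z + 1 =-8*z^2 + 24*z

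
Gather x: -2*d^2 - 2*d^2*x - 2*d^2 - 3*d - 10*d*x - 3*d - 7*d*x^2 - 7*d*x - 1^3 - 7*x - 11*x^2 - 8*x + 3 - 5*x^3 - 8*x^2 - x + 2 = -4*d^2 - 6*d - 5*x^3 + x^2*(-7*d - 19) + x*(-2*d^2 - 17*d - 16) + 4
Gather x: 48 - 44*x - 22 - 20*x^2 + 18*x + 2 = -20*x^2 - 26*x + 28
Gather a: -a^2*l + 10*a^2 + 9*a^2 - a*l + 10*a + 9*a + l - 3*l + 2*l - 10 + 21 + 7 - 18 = a^2*(19 - l) + a*(19 - l)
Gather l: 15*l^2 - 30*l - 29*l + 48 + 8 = 15*l^2 - 59*l + 56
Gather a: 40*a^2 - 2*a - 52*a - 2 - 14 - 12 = 40*a^2 - 54*a - 28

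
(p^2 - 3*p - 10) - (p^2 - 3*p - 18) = 8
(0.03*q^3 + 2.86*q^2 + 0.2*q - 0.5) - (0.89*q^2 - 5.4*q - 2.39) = 0.03*q^3 + 1.97*q^2 + 5.6*q + 1.89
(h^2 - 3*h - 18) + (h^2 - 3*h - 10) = 2*h^2 - 6*h - 28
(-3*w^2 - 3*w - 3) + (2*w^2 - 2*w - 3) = -w^2 - 5*w - 6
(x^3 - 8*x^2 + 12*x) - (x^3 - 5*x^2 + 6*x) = -3*x^2 + 6*x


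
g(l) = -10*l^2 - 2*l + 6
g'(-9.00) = 178.00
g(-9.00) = -786.00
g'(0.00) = -2.00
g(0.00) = 6.00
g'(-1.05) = 19.00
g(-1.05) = -2.92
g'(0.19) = -5.80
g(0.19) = 5.26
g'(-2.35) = 45.00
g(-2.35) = -44.52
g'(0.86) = -19.20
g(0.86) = -3.12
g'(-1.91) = 36.20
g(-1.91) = -26.66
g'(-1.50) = 28.00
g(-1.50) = -13.50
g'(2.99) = -61.80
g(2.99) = -89.38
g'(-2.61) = 50.20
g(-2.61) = -56.90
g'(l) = -20*l - 2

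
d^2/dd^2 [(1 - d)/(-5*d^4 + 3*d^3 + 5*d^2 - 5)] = 2*(d^2*(d - 1)*(-20*d^2 + 9*d + 10)^2 + (-20*d^3 + 9*d^2 + 10*d + (d - 1)*(-30*d^2 + 9*d + 5))*(5*d^4 - 3*d^3 - 5*d^2 + 5))/(5*d^4 - 3*d^3 - 5*d^2 + 5)^3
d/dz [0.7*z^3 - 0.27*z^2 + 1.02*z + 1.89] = 2.1*z^2 - 0.54*z + 1.02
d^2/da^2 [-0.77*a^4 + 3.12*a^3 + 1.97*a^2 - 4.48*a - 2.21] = -9.24*a^2 + 18.72*a + 3.94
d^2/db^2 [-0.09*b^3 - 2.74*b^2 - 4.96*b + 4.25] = -0.54*b - 5.48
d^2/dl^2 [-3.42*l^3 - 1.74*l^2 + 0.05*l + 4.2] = -20.52*l - 3.48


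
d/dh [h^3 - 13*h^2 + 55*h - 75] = 3*h^2 - 26*h + 55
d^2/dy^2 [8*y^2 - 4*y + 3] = 16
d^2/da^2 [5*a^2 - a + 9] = 10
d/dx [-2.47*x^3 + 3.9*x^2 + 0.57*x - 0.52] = -7.41*x^2 + 7.8*x + 0.57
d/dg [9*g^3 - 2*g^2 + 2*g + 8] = 27*g^2 - 4*g + 2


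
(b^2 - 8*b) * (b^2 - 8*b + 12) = b^4 - 16*b^3 + 76*b^2 - 96*b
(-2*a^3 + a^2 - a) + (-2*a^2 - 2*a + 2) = -2*a^3 - a^2 - 3*a + 2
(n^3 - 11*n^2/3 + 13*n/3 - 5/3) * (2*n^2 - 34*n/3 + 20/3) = 2*n^5 - 56*n^4/3 + 512*n^3/9 - 692*n^2/9 + 430*n/9 - 100/9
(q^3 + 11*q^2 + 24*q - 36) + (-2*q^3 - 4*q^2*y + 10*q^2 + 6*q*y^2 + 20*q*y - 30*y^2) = -q^3 - 4*q^2*y + 21*q^2 + 6*q*y^2 + 20*q*y + 24*q - 30*y^2 - 36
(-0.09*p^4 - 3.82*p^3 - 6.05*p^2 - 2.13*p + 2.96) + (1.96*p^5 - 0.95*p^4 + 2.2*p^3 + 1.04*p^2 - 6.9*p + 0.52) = 1.96*p^5 - 1.04*p^4 - 1.62*p^3 - 5.01*p^2 - 9.03*p + 3.48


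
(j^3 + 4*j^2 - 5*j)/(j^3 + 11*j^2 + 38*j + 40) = j*(j - 1)/(j^2 + 6*j + 8)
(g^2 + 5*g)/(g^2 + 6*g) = (g + 5)/(g + 6)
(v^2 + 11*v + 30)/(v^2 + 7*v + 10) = (v + 6)/(v + 2)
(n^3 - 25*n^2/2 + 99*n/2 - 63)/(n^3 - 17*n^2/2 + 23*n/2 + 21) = (n - 3)/(n + 1)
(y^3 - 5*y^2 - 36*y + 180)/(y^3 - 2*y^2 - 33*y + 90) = (y - 6)/(y - 3)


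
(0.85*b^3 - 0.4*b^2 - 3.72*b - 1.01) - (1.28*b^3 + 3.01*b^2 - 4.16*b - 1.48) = -0.43*b^3 - 3.41*b^2 + 0.44*b + 0.47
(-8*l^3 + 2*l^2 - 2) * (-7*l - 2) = 56*l^4 + 2*l^3 - 4*l^2 + 14*l + 4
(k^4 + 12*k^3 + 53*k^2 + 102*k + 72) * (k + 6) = k^5 + 18*k^4 + 125*k^3 + 420*k^2 + 684*k + 432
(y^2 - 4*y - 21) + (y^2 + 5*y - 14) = 2*y^2 + y - 35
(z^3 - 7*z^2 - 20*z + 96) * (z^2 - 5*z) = z^5 - 12*z^4 + 15*z^3 + 196*z^2 - 480*z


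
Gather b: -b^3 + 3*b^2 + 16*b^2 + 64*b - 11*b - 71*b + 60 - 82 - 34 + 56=-b^3 + 19*b^2 - 18*b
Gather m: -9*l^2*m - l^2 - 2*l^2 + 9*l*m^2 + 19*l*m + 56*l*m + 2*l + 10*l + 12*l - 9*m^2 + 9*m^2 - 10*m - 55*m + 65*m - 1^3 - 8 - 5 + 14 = -3*l^2 + 9*l*m^2 + 24*l + m*(-9*l^2 + 75*l)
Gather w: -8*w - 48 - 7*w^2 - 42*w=-7*w^2 - 50*w - 48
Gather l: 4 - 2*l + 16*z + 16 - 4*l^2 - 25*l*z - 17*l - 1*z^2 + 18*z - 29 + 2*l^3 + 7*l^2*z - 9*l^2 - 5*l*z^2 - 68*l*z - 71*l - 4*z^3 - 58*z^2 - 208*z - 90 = 2*l^3 + l^2*(7*z - 13) + l*(-5*z^2 - 93*z - 90) - 4*z^3 - 59*z^2 - 174*z - 99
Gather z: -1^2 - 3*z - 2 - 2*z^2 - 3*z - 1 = -2*z^2 - 6*z - 4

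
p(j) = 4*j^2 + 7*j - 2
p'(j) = 8*j + 7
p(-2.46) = 4.99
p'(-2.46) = -12.68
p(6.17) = 193.47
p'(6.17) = 56.36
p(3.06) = 56.87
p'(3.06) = 31.48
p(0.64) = 4.12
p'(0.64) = 12.12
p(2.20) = 32.76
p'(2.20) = 24.60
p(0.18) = -0.61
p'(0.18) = 8.44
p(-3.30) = 18.46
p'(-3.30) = -19.40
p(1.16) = 11.50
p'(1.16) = 16.28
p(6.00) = 184.00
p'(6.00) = 55.00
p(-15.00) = 793.00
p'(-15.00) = -113.00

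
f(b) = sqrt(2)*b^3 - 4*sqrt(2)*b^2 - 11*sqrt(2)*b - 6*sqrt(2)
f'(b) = 3*sqrt(2)*b^2 - 8*sqrt(2)*b - 11*sqrt(2)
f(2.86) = -66.16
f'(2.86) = -13.21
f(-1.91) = -9.26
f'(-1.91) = 21.53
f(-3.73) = -102.55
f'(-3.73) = 85.67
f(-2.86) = -43.35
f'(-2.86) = 51.50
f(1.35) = -36.32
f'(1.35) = -23.10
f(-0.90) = -0.10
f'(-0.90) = -1.94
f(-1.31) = -0.99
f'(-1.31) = 6.55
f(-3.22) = -64.26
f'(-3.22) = 64.86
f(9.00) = 424.26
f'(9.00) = 226.27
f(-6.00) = -424.26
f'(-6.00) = 205.06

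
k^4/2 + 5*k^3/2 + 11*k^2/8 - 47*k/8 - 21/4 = (k/2 + 1/2)*(k - 3/2)*(k + 2)*(k + 7/2)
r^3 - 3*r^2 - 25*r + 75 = (r - 5)*(r - 3)*(r + 5)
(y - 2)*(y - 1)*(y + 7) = y^3 + 4*y^2 - 19*y + 14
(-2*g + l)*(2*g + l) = -4*g^2 + l^2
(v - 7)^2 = v^2 - 14*v + 49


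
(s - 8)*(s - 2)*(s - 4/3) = s^3 - 34*s^2/3 + 88*s/3 - 64/3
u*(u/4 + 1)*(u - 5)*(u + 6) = u^4/4 + 5*u^3/4 - 13*u^2/2 - 30*u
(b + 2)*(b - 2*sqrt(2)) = b^2 - 2*sqrt(2)*b + 2*b - 4*sqrt(2)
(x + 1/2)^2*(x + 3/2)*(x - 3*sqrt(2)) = x^4 - 3*sqrt(2)*x^3 + 5*x^3/2 - 15*sqrt(2)*x^2/2 + 7*x^2/4 - 21*sqrt(2)*x/4 + 3*x/8 - 9*sqrt(2)/8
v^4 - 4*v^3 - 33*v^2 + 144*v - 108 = (v - 6)*(v - 3)*(v - 1)*(v + 6)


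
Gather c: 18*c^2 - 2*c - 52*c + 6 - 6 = 18*c^2 - 54*c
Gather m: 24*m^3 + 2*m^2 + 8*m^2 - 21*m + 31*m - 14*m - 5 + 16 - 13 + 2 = 24*m^3 + 10*m^2 - 4*m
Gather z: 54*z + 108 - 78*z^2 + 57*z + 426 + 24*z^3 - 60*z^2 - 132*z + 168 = 24*z^3 - 138*z^2 - 21*z + 702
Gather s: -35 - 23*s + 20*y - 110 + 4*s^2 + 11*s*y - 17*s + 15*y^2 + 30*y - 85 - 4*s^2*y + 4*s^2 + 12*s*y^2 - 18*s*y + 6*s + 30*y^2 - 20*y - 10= s^2*(8 - 4*y) + s*(12*y^2 - 7*y - 34) + 45*y^2 + 30*y - 240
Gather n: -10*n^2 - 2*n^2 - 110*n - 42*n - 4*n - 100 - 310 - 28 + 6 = -12*n^2 - 156*n - 432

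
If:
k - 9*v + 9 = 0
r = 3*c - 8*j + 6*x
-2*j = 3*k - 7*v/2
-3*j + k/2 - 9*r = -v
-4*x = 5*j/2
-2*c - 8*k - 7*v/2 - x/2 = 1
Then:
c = -2440471/34046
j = -322416/17023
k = 269775/17023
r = 255363/34046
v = 46998/17023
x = 201510/17023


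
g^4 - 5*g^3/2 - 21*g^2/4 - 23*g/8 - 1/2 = (g - 4)*(g + 1/2)^3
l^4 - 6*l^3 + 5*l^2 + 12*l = l*(l - 4)*(l - 3)*(l + 1)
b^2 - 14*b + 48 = (b - 8)*(b - 6)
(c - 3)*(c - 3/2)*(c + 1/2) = c^3 - 4*c^2 + 9*c/4 + 9/4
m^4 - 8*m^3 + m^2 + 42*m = m*(m - 7)*(m - 3)*(m + 2)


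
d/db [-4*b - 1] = -4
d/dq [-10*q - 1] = -10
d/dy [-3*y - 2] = -3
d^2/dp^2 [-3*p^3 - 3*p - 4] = -18*p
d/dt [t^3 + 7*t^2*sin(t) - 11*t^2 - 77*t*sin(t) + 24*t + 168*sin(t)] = 7*t^2*cos(t) + 3*t^2 + 14*t*sin(t) - 77*t*cos(t) - 22*t - 77*sin(t) + 168*cos(t) + 24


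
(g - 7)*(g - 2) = g^2 - 9*g + 14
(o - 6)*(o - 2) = o^2 - 8*o + 12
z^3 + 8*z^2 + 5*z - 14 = (z - 1)*(z + 2)*(z + 7)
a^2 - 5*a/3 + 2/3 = (a - 1)*(a - 2/3)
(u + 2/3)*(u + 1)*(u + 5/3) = u^3 + 10*u^2/3 + 31*u/9 + 10/9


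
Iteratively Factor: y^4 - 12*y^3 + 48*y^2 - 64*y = (y - 4)*(y^3 - 8*y^2 + 16*y) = y*(y - 4)*(y^2 - 8*y + 16) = y*(y - 4)^2*(y - 4)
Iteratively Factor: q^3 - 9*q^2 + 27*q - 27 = (q - 3)*(q^2 - 6*q + 9) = (q - 3)^2*(q - 3)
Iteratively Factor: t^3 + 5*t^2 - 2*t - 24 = (t + 4)*(t^2 + t - 6) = (t + 3)*(t + 4)*(t - 2)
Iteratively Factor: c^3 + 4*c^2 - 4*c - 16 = (c + 4)*(c^2 - 4) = (c + 2)*(c + 4)*(c - 2)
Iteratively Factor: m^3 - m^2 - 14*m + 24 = (m + 4)*(m^2 - 5*m + 6) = (m - 2)*(m + 4)*(m - 3)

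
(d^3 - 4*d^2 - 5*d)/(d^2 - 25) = d*(d + 1)/(d + 5)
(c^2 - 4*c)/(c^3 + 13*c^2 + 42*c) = (c - 4)/(c^2 + 13*c + 42)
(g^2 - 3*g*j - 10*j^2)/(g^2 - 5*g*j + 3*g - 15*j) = (g + 2*j)/(g + 3)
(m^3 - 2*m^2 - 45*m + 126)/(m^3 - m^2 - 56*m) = (m^2 - 9*m + 18)/(m*(m - 8))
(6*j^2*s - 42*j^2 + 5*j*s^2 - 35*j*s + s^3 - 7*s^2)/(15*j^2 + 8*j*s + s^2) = (2*j*s - 14*j + s^2 - 7*s)/(5*j + s)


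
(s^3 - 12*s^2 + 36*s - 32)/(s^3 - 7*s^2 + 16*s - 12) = (s - 8)/(s - 3)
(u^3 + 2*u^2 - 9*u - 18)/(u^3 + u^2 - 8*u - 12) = (u + 3)/(u + 2)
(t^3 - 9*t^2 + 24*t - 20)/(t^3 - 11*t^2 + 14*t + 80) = (t^2 - 4*t + 4)/(t^2 - 6*t - 16)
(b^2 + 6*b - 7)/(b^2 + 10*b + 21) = (b - 1)/(b + 3)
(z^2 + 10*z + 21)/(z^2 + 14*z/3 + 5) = 3*(z + 7)/(3*z + 5)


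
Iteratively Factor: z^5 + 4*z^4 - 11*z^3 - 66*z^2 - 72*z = (z - 4)*(z^4 + 8*z^3 + 21*z^2 + 18*z) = (z - 4)*(z + 2)*(z^3 + 6*z^2 + 9*z) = (z - 4)*(z + 2)*(z + 3)*(z^2 + 3*z) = z*(z - 4)*(z + 2)*(z + 3)*(z + 3)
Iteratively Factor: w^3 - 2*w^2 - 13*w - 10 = (w + 1)*(w^2 - 3*w - 10) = (w - 5)*(w + 1)*(w + 2)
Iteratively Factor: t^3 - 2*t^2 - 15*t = (t + 3)*(t^2 - 5*t) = t*(t + 3)*(t - 5)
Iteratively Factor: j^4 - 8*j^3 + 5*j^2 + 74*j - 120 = (j - 4)*(j^3 - 4*j^2 - 11*j + 30) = (j - 4)*(j - 2)*(j^2 - 2*j - 15) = (j - 5)*(j - 4)*(j - 2)*(j + 3)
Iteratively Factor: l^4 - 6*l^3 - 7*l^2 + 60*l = (l)*(l^3 - 6*l^2 - 7*l + 60) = l*(l - 5)*(l^2 - l - 12) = l*(l - 5)*(l + 3)*(l - 4)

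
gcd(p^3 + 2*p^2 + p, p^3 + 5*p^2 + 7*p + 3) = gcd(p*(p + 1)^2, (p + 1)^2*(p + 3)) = p^2 + 2*p + 1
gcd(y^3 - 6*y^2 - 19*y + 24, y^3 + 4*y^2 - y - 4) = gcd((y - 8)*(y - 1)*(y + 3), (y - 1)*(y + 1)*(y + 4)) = y - 1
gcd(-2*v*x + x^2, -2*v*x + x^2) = -2*v*x + x^2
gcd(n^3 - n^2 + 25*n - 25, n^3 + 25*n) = n^2 + 25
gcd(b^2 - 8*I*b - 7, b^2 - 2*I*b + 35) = b - 7*I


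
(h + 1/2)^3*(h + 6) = h^4 + 15*h^3/2 + 39*h^2/4 + 37*h/8 + 3/4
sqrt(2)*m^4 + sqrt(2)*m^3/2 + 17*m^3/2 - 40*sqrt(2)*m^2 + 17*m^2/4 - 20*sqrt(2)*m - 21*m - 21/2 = (m + 1/2)*(m - 3*sqrt(2))*(m + 7*sqrt(2))*(sqrt(2)*m + 1/2)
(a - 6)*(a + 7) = a^2 + a - 42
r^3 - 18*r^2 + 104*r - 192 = (r - 8)*(r - 6)*(r - 4)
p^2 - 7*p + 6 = (p - 6)*(p - 1)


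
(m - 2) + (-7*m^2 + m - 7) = -7*m^2 + 2*m - 9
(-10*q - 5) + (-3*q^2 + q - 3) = -3*q^2 - 9*q - 8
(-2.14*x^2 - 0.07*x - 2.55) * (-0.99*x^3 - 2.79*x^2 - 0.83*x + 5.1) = 2.1186*x^5 + 6.0399*x^4 + 4.496*x^3 - 3.7414*x^2 + 1.7595*x - 13.005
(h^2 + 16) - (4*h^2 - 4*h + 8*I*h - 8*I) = -3*h^2 + 4*h - 8*I*h + 16 + 8*I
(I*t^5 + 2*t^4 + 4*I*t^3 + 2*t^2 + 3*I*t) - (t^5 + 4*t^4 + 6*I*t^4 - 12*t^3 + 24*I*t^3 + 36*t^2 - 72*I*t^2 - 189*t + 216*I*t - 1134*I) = -t^5 + I*t^5 - 2*t^4 - 6*I*t^4 + 12*t^3 - 20*I*t^3 - 34*t^2 + 72*I*t^2 + 189*t - 213*I*t + 1134*I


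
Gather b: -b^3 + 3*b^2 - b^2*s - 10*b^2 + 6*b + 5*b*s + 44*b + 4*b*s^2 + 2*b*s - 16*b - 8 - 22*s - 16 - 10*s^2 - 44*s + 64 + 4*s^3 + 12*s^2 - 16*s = -b^3 + b^2*(-s - 7) + b*(4*s^2 + 7*s + 34) + 4*s^3 + 2*s^2 - 82*s + 40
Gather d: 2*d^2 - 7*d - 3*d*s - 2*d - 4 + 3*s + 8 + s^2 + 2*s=2*d^2 + d*(-3*s - 9) + s^2 + 5*s + 4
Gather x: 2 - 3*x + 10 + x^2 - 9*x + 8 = x^2 - 12*x + 20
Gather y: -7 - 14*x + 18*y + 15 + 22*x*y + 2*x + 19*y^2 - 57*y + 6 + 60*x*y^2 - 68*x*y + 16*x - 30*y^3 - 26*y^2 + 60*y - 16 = 4*x - 30*y^3 + y^2*(60*x - 7) + y*(21 - 46*x) - 2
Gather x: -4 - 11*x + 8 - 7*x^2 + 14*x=-7*x^2 + 3*x + 4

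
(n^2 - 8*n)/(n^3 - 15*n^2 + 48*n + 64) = n/(n^2 - 7*n - 8)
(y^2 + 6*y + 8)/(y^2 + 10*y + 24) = (y + 2)/(y + 6)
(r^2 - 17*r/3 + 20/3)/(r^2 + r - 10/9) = 3*(3*r^2 - 17*r + 20)/(9*r^2 + 9*r - 10)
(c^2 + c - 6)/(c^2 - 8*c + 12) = (c + 3)/(c - 6)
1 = 1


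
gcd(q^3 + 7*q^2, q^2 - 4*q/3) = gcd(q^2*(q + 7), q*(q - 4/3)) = q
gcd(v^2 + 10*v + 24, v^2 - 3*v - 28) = v + 4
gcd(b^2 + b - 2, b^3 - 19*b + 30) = 1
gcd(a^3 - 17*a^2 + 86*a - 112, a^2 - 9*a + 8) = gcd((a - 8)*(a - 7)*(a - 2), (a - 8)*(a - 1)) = a - 8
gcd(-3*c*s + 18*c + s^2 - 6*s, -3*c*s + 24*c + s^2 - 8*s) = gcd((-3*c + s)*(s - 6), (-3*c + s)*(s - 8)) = -3*c + s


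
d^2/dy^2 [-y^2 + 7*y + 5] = -2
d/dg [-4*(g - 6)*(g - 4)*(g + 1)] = -12*g^2 + 72*g - 56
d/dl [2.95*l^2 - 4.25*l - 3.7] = 5.9*l - 4.25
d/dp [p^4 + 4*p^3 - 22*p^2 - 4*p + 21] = 4*p^3 + 12*p^2 - 44*p - 4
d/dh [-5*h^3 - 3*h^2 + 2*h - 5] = -15*h^2 - 6*h + 2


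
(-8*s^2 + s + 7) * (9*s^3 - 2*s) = -72*s^5 + 9*s^4 + 79*s^3 - 2*s^2 - 14*s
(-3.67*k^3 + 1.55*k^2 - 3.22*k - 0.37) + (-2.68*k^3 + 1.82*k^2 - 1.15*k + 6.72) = -6.35*k^3 + 3.37*k^2 - 4.37*k + 6.35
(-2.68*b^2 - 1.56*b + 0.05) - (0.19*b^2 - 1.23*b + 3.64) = -2.87*b^2 - 0.33*b - 3.59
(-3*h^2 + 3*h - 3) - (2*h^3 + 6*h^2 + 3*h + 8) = -2*h^3 - 9*h^2 - 11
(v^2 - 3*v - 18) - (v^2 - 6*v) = 3*v - 18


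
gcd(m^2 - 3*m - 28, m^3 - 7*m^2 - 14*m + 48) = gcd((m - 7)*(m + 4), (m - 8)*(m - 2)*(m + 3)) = 1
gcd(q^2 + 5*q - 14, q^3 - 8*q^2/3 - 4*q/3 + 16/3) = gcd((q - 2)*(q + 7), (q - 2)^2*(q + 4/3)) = q - 2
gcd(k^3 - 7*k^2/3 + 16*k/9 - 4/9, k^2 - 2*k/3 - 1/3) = k - 1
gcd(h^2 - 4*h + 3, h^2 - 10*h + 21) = h - 3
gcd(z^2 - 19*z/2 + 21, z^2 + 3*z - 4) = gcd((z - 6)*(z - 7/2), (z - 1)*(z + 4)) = 1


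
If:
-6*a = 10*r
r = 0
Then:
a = 0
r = 0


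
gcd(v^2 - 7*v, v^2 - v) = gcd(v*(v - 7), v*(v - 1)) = v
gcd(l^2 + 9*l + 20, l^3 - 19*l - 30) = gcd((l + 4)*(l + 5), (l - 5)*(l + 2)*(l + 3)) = 1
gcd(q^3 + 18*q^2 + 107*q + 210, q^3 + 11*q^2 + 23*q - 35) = q^2 + 12*q + 35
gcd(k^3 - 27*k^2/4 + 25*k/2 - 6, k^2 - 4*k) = k - 4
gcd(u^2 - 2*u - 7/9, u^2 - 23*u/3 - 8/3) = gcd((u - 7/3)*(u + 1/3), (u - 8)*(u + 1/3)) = u + 1/3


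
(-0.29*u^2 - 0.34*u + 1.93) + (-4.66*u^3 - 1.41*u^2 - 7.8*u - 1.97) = -4.66*u^3 - 1.7*u^2 - 8.14*u - 0.04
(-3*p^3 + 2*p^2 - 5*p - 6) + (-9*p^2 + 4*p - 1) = -3*p^3 - 7*p^2 - p - 7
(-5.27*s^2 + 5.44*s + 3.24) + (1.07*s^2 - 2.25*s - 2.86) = -4.2*s^2 + 3.19*s + 0.38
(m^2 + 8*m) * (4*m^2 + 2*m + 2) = 4*m^4 + 34*m^3 + 18*m^2 + 16*m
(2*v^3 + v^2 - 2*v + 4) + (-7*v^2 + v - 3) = 2*v^3 - 6*v^2 - v + 1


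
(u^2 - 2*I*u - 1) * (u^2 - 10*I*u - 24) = u^4 - 12*I*u^3 - 45*u^2 + 58*I*u + 24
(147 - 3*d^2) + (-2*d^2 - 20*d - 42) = -5*d^2 - 20*d + 105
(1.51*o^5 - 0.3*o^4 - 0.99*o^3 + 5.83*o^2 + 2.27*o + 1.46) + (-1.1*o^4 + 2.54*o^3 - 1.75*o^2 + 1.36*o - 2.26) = 1.51*o^5 - 1.4*o^4 + 1.55*o^3 + 4.08*o^2 + 3.63*o - 0.8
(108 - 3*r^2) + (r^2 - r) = -2*r^2 - r + 108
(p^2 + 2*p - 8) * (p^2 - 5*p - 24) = p^4 - 3*p^3 - 42*p^2 - 8*p + 192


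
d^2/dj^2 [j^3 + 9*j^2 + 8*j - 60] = 6*j + 18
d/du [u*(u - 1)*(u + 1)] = 3*u^2 - 1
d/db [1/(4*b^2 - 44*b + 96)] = (11 - 2*b)/(4*(b^2 - 11*b + 24)^2)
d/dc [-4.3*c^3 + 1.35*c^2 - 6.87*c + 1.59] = -12.9*c^2 + 2.7*c - 6.87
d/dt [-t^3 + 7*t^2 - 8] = t*(14 - 3*t)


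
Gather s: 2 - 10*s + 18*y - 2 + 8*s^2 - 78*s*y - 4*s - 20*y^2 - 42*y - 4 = 8*s^2 + s*(-78*y - 14) - 20*y^2 - 24*y - 4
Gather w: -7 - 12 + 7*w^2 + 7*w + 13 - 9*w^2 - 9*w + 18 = -2*w^2 - 2*w + 12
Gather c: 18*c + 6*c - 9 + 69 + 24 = 24*c + 84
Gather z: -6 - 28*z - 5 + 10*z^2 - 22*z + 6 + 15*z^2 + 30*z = 25*z^2 - 20*z - 5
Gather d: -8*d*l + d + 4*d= d*(5 - 8*l)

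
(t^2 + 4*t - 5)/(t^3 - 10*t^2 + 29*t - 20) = (t + 5)/(t^2 - 9*t + 20)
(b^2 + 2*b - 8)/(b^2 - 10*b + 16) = (b + 4)/(b - 8)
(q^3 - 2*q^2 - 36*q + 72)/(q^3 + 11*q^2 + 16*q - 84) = (q - 6)/(q + 7)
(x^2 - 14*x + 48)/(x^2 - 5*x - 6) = (x - 8)/(x + 1)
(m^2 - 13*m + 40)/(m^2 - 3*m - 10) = (m - 8)/(m + 2)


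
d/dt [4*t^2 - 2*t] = 8*t - 2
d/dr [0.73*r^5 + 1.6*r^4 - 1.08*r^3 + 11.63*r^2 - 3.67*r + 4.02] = 3.65*r^4 + 6.4*r^3 - 3.24*r^2 + 23.26*r - 3.67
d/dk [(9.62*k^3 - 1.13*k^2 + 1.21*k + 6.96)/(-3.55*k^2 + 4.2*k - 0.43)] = (-34.151*k^4 + 80.808*k^3 - 12.8603*k^2 + 50.3878*k - 29.7523)/(12.6025*k^4 - 29.82*k^3 + 20.693*k^2 - 3.612*k + 0.1849)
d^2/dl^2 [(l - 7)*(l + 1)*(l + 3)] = 6*l - 6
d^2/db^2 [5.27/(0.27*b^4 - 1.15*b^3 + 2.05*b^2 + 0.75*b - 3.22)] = ((-17.0748*b^2 + 36.363*b - 21.607)*(0.27*b^4 - 1.15*b^3 + 2.05*b^2 + 0.75*b - 3.22) + 5.27*(1.08*b^3 - 3.45*b^2 + 4.1*b + 0.75)*(2.16*b^3 - 6.9*b^2 + 8.2*b + 1.5))/(0.27*b^4 - 1.15*b^3 + 2.05*b^2 + 0.75*b - 3.22)^3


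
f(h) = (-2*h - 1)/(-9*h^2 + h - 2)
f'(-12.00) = 0.00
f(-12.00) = -0.02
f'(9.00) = 0.00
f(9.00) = 0.03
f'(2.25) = -0.06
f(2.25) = 0.12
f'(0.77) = -0.45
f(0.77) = 0.39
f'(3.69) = -0.02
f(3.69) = 0.07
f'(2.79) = -0.04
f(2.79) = 0.09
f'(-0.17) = 1.28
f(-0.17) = 0.27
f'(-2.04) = -0.02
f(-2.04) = -0.07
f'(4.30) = -0.02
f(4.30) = 0.06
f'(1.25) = -0.21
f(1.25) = 0.24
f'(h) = (-2*h - 1)*(18*h - 1)/(-9*h^2 + h - 2)^2 - 2/(-9*h^2 + h - 2)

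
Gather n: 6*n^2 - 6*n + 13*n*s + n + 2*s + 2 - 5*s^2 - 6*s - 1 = 6*n^2 + n*(13*s - 5) - 5*s^2 - 4*s + 1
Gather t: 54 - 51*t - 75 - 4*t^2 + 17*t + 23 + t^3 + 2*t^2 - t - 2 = t^3 - 2*t^2 - 35*t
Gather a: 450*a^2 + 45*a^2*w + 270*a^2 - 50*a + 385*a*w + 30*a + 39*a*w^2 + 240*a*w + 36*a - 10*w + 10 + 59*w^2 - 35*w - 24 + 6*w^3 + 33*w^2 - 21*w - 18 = a^2*(45*w + 720) + a*(39*w^2 + 625*w + 16) + 6*w^3 + 92*w^2 - 66*w - 32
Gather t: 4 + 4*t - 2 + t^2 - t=t^2 + 3*t + 2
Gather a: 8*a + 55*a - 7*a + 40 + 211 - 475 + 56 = 56*a - 168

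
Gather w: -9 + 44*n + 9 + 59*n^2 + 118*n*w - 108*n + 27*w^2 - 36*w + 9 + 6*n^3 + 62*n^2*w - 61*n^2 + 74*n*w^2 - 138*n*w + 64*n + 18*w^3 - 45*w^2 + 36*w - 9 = 6*n^3 - 2*n^2 + 18*w^3 + w^2*(74*n - 18) + w*(62*n^2 - 20*n)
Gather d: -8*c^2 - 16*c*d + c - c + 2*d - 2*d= -8*c^2 - 16*c*d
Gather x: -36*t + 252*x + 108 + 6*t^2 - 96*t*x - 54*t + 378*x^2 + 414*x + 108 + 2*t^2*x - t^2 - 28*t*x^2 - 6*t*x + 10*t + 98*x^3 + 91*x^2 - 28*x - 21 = 5*t^2 - 80*t + 98*x^3 + x^2*(469 - 28*t) + x*(2*t^2 - 102*t + 638) + 195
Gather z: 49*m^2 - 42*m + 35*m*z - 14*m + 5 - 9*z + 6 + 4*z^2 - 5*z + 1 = 49*m^2 - 56*m + 4*z^2 + z*(35*m - 14) + 12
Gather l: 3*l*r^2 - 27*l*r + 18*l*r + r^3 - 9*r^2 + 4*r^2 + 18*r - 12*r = l*(3*r^2 - 9*r) + r^3 - 5*r^2 + 6*r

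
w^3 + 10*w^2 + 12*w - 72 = (w - 2)*(w + 6)^2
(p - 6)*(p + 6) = p^2 - 36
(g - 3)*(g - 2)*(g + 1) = g^3 - 4*g^2 + g + 6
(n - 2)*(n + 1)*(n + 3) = n^3 + 2*n^2 - 5*n - 6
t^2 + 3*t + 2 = (t + 1)*(t + 2)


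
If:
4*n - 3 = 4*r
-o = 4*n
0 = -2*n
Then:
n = 0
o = 0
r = -3/4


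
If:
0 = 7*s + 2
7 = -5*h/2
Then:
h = -14/5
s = -2/7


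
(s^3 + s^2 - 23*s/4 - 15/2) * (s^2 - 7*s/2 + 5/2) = s^5 - 5*s^4/2 - 27*s^3/4 + 121*s^2/8 + 95*s/8 - 75/4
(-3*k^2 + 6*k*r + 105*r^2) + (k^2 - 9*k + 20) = -2*k^2 + 6*k*r - 9*k + 105*r^2 + 20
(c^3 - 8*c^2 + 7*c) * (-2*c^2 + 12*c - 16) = -2*c^5 + 28*c^4 - 126*c^3 + 212*c^2 - 112*c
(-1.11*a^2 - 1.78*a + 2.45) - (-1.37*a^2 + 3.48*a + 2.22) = 0.26*a^2 - 5.26*a + 0.23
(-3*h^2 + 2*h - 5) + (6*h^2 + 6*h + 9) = 3*h^2 + 8*h + 4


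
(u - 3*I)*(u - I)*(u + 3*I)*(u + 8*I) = u^4 + 7*I*u^3 + 17*u^2 + 63*I*u + 72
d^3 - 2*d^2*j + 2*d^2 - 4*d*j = d*(d + 2)*(d - 2*j)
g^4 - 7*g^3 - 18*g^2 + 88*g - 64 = (g - 8)*(g - 2)*(g - 1)*(g + 4)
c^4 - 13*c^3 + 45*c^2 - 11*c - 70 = (c - 7)*(c - 5)*(c - 2)*(c + 1)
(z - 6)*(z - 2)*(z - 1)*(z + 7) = z^4 - 2*z^3 - 43*z^2 + 128*z - 84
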